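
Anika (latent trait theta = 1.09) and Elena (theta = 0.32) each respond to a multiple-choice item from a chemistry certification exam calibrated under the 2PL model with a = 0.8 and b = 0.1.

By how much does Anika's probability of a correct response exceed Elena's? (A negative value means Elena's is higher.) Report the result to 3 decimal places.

0.144

P(theta) = 1 / (1 + exp(−a(theta − b)))
P(Anika) = 0.6883  [exponent 0.7920]
P(Elena) = 0.5439  [exponent 0.1760]
Difference = 0.6883 − 0.5439 = 0.1444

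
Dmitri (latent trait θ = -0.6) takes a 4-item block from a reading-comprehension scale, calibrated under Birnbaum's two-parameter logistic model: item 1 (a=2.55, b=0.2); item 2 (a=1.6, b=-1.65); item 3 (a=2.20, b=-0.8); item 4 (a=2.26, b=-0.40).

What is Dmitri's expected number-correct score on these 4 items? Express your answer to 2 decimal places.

1.96

P(θ) = 1 / (1 + exp(−a(θ − b)))
P_1 = 1/(1+e^{2.0400}) = 0.1151
P_2 = 1/(1+e^{-1.6800}) = 0.8429
P_3 = 1/(1+e^{-0.4400}) = 0.6083
P_4 = 1/(1+e^{0.4520}) = 0.3889
E[score] = 0.1151 + 0.8429 + 0.6083 + 0.3889 = 1.9551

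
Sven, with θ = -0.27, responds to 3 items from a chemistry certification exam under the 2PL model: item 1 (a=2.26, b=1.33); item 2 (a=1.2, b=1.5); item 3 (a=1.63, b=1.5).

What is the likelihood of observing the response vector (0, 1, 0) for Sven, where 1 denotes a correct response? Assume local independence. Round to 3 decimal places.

P(θ) = 1 / (1 + exp(−a(θ − b)))
P_1 = 1/(1+e^{3.6160}) = 0.0262
P_2 = 1/(1+e^{2.1240}) = 0.1068
P_3 = 1/(1+e^{2.8851}) = 0.0529
L = (1−P_1) × P_2 × (1−P_3) = 0.9738 × 0.1068 × 0.9471 = 0.09849

0.098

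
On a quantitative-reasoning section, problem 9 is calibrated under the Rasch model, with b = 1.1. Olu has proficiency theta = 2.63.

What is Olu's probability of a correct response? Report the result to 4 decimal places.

P(theta) = 1 / (1 + exp(−(theta − b)))
Exponent: (2.63 − 1.1) = 1.5300
1/(1 + e^{-1.5300}) = 0.8220
P = 0.8220

0.8220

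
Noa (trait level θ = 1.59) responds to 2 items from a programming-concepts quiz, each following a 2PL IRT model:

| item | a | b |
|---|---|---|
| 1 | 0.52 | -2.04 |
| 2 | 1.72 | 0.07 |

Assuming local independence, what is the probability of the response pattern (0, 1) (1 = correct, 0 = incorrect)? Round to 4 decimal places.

0.1225

P(θ) = 1 / (1 + exp(−a(θ − b)))
P_1 = 1/(1+e^{-1.8876}) = 0.8685
P_2 = 1/(1+e^{-2.6144}) = 0.9318
L = (1−P_1) × P_2 = 0.1315 × 0.9318 = 0.12255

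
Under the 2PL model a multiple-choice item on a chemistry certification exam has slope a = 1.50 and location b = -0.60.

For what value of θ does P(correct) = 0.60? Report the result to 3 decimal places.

P(θ) = 1 / (1 + exp(−a(θ − b)))
logit = ln(0.6000/0.4000) = 0.4055
θ = b + logit/(a) = -0.60 + 0.4055/1.5000 = -0.3297

-0.330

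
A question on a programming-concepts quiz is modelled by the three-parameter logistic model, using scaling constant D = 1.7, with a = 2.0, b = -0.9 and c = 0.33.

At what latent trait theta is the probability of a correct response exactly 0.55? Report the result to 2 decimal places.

-1.11

P(theta) = c + (1 − c) · 1 / (1 + exp(−D·a(theta − b)))
Remove guessing floor: (0.55 − 0.33)/(1 − 0.33) = 0.3284
logit = ln(0.3284/0.6716) = -0.7156
theta = b + logit/(1.7·a) = -0.9 + (-0.7156)/3.4000 = -1.1105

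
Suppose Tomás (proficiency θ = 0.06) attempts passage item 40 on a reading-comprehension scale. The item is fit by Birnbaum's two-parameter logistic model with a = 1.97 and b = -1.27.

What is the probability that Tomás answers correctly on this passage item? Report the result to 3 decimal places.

0.932

P(θ) = 1 / (1 + exp(−a(θ − b)))
Exponent: 1.97 × (0.06 − (-1.27)) = 2.6201
1/(1 + e^{-2.6201}) = 0.9321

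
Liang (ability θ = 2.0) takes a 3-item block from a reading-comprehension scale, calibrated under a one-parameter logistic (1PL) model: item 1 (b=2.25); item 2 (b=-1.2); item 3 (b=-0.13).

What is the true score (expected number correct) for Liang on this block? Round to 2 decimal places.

P(θ) = 1 / (1 + exp(−(θ − b)))
P_1 = 1/(1+e^{0.2500}) = 0.4378
P_2 = 1/(1+e^{-3.2000}) = 0.9608
P_3 = 1/(1+e^{-2.1300}) = 0.8938
E[score] = 0.4378 + 0.9608 + 0.8938 = 2.2924

2.29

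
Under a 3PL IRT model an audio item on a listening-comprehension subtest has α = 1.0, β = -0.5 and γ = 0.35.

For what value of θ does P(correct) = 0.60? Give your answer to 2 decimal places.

-0.97

P(θ) = γ + (1 − γ) · 1 / (1 + exp(−α(θ − β)))
Remove guessing floor: (0.60 − 0.35)/(1 − 0.35) = 0.3846
logit = ln(0.3846/0.6154) = -0.4700
θ = β + logit/(α) = -0.5 + (-0.4700)/1.0000 = -0.9700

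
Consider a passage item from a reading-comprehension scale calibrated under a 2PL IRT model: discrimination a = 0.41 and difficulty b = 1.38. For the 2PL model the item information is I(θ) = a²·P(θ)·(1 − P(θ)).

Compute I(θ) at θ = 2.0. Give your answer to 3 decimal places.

0.041

P = 1/(1+e^{-0.2542}) = 0.5632
P(1−P) = 0.5632 × 0.4368 = 0.2460
I = a² × P(1−P) = 0.41² × 0.2460 = 0.04135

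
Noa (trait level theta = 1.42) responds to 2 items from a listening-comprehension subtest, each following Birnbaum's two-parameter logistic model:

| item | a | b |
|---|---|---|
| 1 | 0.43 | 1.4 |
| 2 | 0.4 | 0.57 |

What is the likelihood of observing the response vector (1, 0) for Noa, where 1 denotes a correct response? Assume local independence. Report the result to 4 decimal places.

P(theta) = 1 / (1 + exp(−a(theta − b)))
P_1 = 1/(1+e^{-0.0086}) = 0.5021
P_2 = 1/(1+e^{-0.3400}) = 0.5842
L = P_1 × (1−P_2) = 0.5021 × 0.4158 = 0.20880

0.2088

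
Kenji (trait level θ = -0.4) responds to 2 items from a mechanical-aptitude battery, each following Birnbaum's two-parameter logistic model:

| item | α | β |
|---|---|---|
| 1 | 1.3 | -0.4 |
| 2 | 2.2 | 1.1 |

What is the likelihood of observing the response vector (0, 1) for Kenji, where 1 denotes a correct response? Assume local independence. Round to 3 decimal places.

0.018

P(θ) = 1 / (1 + exp(−α(θ − β)))
P_1 = 1/(1+e^{0.0000}) = 0.5000
P_2 = 1/(1+e^{3.3000}) = 0.0356
L = (1−P_1) × P_2 = 0.5000 × 0.0356 = 0.01779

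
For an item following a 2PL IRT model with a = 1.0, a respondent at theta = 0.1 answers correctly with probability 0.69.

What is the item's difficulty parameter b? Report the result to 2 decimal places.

P(theta) = 1 / (1 + exp(−a(theta − b)))
logit(0.69) = ln(0.69/0.31) = 0.8001
b = theta − logit/(a) = 0.1 − 0.8001/1.0000 = -0.7001

-0.70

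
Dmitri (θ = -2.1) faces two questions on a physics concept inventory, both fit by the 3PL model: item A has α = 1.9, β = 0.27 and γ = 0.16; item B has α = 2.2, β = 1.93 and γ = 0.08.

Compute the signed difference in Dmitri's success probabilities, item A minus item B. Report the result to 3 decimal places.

P(θ) = γ + (1 − γ) · 1 / (1 + exp(−α(θ − β)))
P_A = 0.1692
P_B = 0.0801
P_A − P_B = 0.0891

0.089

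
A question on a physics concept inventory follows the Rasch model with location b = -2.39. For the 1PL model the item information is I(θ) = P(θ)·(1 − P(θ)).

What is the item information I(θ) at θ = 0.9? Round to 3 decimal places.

0.035

P = 1/(1+e^{-3.2900}) = 0.9641
P(1−P) = 0.9641 × 0.0359 = 0.0346
I = P(1−P) = 0.03463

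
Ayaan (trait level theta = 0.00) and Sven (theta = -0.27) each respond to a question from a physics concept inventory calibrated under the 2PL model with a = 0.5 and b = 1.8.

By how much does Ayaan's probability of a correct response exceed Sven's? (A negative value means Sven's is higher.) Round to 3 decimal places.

P(theta) = 1 / (1 + exp(−a(theta − b)))
P(Ayaan) = 0.2891  [exponent -0.9000]
P(Sven) = 0.2621  [exponent -1.0350]
Difference = 0.2891 − 0.2621 = 0.0269

0.027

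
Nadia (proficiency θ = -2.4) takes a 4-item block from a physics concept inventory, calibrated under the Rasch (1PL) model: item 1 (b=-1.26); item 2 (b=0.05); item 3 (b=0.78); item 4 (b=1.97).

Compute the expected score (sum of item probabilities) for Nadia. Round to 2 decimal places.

P(θ) = 1 / (1 + exp(−(θ − b)))
P_1 = 1/(1+e^{1.1400}) = 0.2423
P_2 = 1/(1+e^{2.4500}) = 0.0794
P_3 = 1/(1+e^{3.1800}) = 0.0399
P_4 = 1/(1+e^{4.3700}) = 0.0125
E[score] = 0.2423 + 0.0794 + 0.0399 + 0.0125 = 0.3742

0.37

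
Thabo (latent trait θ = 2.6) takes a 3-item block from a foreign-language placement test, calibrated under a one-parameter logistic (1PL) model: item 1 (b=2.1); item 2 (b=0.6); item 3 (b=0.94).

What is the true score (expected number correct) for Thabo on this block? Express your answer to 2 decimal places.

P(θ) = 1 / (1 + exp(−(θ − b)))
P_1 = 1/(1+e^{-0.5000}) = 0.6225
P_2 = 1/(1+e^{-2.0000}) = 0.8808
P_3 = 1/(1+e^{-1.6600}) = 0.8402
E[score] = 0.6225 + 0.8808 + 0.8402 = 2.3435

2.34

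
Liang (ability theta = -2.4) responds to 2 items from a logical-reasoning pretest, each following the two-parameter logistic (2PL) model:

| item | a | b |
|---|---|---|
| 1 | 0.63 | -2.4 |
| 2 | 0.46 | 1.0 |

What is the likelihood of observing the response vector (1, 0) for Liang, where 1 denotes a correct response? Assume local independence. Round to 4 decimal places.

P(theta) = 1 / (1 + exp(−a(theta − b)))
P_1 = 1/(1+e^{0.0000}) = 0.5000
P_2 = 1/(1+e^{1.5640}) = 0.1731
L = P_1 × (1−P_2) = 0.5000 × 0.8269 = 0.41346

0.4135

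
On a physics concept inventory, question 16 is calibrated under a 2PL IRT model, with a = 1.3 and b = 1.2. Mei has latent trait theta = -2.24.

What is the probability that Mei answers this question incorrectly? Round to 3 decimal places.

P(theta) = 1 / (1 + exp(−a(theta − b)))
Exponent: 1.3 × (-2.24 − 1.2) = -4.4720
1/(1 + e^{4.4720}) = 0.0113
P(incorrect) = 1 − 0.0113 = 0.9887

0.989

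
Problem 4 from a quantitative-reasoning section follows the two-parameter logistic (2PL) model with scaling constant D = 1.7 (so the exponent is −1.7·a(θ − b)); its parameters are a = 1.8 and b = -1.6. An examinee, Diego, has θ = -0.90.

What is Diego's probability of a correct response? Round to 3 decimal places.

P(θ) = 1 / (1 + exp(−D·a(θ − b)))
Exponent: 1.7 × 1.8 × (-0.90 − (-1.6)) = 2.1420
1/(1 + e^{-2.1420}) = 0.8949
P = 0.8949

0.895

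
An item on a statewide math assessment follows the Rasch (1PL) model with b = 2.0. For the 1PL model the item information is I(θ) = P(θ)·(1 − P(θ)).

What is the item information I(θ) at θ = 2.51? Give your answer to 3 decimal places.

P = 1/(1+e^{-0.5100}) = 0.6248
P(1−P) = 0.6248 × 0.3752 = 0.2344
I = P(1−P) = 0.23442

0.234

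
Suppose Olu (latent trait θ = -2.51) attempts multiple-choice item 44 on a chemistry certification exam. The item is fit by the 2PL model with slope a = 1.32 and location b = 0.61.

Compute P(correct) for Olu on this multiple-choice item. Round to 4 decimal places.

0.0160

P(θ) = 1 / (1 + exp(−a(θ − b)))
Exponent: 1.32 × (-2.51 − 0.61) = -4.1184
1/(1 + e^{4.1184}) = 0.0160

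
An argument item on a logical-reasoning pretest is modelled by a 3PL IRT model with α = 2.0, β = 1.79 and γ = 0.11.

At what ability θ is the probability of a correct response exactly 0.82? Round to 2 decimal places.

P(θ) = γ + (1 − γ) · 1 / (1 + exp(−α(θ − β)))
Remove guessing floor: (0.82 − 0.11)/(1 − 0.11) = 0.7978
logit = ln(0.7978/0.2022) = 1.3723
θ = β + logit/(α) = 1.79 + 1.3723/2.0000 = 2.4762

2.48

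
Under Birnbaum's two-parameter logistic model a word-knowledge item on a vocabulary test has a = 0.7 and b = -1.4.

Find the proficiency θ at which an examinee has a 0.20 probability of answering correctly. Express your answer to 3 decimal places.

P(θ) = 1 / (1 + exp(−a(θ − b)))
logit = ln(0.2000/0.8000) = -1.3863
θ = b + logit/(a) = -1.4 + (-1.3863)/0.7000 = -3.3804

-3.380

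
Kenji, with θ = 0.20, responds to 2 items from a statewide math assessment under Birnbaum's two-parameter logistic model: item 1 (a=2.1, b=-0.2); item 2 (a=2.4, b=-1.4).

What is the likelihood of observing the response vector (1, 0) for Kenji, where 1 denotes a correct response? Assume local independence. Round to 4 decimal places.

P(θ) = 1 / (1 + exp(−a(θ − b)))
P_1 = 1/(1+e^{-0.8400}) = 0.6985
P_2 = 1/(1+e^{-3.8400}) = 0.9790
L = P_1 × (1−P_2) = 0.6985 × 0.0210 = 0.01470

0.0147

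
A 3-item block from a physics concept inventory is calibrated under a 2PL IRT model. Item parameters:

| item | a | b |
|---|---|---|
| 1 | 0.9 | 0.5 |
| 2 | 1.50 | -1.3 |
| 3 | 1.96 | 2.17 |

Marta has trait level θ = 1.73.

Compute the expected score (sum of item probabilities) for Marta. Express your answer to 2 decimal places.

2.04

P(θ) = 1 / (1 + exp(−a(θ − b)))
P_1 = 1/(1+e^{-1.1070}) = 0.7516
P_2 = 1/(1+e^{-4.5450}) = 0.9895
P_3 = 1/(1+e^{0.8624}) = 0.2968
E[score] = 0.7516 + 0.9895 + 0.2968 = 2.0379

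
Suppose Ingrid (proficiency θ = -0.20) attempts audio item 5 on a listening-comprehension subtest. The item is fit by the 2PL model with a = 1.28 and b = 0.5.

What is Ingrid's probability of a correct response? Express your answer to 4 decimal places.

0.2899

P(θ) = 1 / (1 + exp(−a(θ − b)))
Exponent: 1.28 × (-0.20 − 0.5) = -0.8960
1/(1 + e^{0.8960}) = 0.2899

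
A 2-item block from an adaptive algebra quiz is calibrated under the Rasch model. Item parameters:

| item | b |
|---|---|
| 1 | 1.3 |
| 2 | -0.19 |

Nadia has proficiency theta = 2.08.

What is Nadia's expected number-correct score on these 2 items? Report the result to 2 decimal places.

P(theta) = 1 / (1 + exp(−(theta − b)))
P_1 = 1/(1+e^{-0.7800}) = 0.6857
P_2 = 1/(1+e^{-2.2700}) = 0.9064
E[score] = 0.6857 + 0.9064 = 1.5920

1.59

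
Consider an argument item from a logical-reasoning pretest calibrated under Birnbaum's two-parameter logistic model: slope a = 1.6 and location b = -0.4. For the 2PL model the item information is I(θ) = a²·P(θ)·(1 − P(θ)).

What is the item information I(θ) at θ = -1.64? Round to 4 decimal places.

0.2721

P = 1/(1+e^{1.9840}) = 0.1209
P(1−P) = 0.1209 × 0.8791 = 0.1063
I = a² × P(1−P) = 1.6² × 0.1063 = 0.27207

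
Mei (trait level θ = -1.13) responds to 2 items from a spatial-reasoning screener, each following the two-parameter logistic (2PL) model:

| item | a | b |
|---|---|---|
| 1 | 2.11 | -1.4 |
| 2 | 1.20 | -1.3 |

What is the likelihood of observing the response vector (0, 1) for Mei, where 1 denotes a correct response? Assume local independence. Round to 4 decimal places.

P(θ) = 1 / (1 + exp(−a(θ − b)))
P_1 = 1/(1+e^{-0.5697}) = 0.6387
P_2 = 1/(1+e^{-0.2040}) = 0.5508
L = (1−P_1) × P_2 = 0.3613 × 0.5508 = 0.19902

0.1990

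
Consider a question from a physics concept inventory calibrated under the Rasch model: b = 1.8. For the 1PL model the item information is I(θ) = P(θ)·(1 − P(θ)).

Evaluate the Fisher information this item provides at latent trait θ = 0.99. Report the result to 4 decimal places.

P = 1/(1+e^{0.8100}) = 0.3079
P(1−P) = 0.3079 × 0.6921 = 0.2131
I = P(1−P) = 0.21309

0.2131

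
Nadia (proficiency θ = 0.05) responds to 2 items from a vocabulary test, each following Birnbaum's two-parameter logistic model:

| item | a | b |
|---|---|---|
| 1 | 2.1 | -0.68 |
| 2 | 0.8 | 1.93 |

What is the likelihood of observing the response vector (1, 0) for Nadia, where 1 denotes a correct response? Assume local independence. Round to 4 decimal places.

0.6729

P(θ) = 1 / (1 + exp(−a(θ − b)))
P_1 = 1/(1+e^{-1.5330}) = 0.8224
P_2 = 1/(1+e^{1.5040}) = 0.1818
L = P_1 × (1−P_2) = 0.8224 × 0.8182 = 0.67290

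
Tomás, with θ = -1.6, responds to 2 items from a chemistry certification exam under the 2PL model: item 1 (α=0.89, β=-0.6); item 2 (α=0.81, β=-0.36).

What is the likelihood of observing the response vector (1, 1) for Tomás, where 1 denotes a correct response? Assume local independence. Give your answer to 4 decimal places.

P(θ) = 1 / (1 + exp(−α(θ − β)))
P_1 = 1/(1+e^{0.8900}) = 0.2911
P_2 = 1/(1+e^{1.0044}) = 0.2681
L = P_1 × P_2 = 0.2911 × 0.2681 = 0.07804

0.0780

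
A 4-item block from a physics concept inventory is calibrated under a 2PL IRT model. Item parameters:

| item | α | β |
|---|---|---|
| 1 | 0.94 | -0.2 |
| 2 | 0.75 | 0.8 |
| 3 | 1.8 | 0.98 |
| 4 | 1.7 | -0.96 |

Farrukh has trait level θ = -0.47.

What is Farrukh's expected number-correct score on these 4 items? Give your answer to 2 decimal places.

1.48

P(θ) = 1 / (1 + exp(−α(θ − β)))
P_1 = 1/(1+e^{0.2538}) = 0.4369
P_2 = 1/(1+e^{0.9525}) = 0.2784
P_3 = 1/(1+e^{2.6100}) = 0.0685
P_4 = 1/(1+e^{-0.8330}) = 0.6970
E[score] = 0.4369 + 0.2784 + 0.0685 + 0.6970 = 1.4808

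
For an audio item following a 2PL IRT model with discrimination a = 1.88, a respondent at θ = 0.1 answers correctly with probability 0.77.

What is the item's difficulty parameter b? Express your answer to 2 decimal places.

-0.54

P(θ) = 1 / (1 + exp(−a(θ − b)))
logit(0.77) = ln(0.77/0.23) = 1.2083
b = θ − logit/(a) = 0.1 − 1.2083/1.8800 = -0.5427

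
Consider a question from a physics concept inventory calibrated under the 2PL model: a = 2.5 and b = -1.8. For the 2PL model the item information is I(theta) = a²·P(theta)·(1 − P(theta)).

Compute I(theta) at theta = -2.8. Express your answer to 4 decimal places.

P = 1/(1+e^{2.5000}) = 0.0759
P(1−P) = 0.0759 × 0.9241 = 0.0701
I = a² × P(1−P) = 2.5² × 0.0701 = 0.43815

0.4381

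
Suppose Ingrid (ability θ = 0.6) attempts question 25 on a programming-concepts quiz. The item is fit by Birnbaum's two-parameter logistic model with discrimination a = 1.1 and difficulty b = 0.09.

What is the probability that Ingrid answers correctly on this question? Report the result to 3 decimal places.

P(θ) = 1 / (1 + exp(−a(θ − b)))
Exponent: 1.1 × (0.6 − 0.09) = 0.5610
1/(1 + e^{-0.5610}) = 0.6367

0.637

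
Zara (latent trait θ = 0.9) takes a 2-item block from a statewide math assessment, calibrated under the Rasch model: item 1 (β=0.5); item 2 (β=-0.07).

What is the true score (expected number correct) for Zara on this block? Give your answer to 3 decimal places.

1.324

P(θ) = 1 / (1 + exp(−(θ − β)))
P_1 = 1/(1+e^{-0.4000}) = 0.5987
P_2 = 1/(1+e^{-0.9700}) = 0.7251
E[score] = 0.5987 + 0.7251 = 1.3238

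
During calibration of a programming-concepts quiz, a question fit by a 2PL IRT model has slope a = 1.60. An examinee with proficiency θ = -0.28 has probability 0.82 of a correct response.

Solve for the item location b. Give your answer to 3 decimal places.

-1.228

P(θ) = 1 / (1 + exp(−a(θ − b)))
logit(0.82) = ln(0.82/0.18) = 1.5163
b = θ − logit/(a) = -0.28 − 1.5163/1.6000 = -1.2277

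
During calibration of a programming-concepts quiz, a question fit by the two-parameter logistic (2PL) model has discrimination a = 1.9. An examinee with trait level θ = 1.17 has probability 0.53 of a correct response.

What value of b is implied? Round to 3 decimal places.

1.107

P(θ) = 1 / (1 + exp(−a(θ − b)))
logit(0.53) = ln(0.53/0.47) = 0.1201
b = θ − logit/(a) = 1.17 − 0.1201/1.9000 = 1.1068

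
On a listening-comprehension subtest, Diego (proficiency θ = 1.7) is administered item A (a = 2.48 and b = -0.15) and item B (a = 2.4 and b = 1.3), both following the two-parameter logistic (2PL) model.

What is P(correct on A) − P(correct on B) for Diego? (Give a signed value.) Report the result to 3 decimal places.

P(θ) = 1 / (1 + exp(−a(θ − b)))
P_A = 0.9899
P_B = 0.7231
P_A − P_B = 0.2668

0.267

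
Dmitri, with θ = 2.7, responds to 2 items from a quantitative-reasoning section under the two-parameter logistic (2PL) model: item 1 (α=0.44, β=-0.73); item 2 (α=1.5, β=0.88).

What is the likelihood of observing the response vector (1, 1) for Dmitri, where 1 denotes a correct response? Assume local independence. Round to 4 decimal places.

P(θ) = 1 / (1 + exp(−α(θ − β)))
P_1 = 1/(1+e^{-1.5092}) = 0.8189
P_2 = 1/(1+e^{-2.7300}) = 0.9388
L = P_1 × P_2 = 0.8189 × 0.9388 = 0.76880

0.7688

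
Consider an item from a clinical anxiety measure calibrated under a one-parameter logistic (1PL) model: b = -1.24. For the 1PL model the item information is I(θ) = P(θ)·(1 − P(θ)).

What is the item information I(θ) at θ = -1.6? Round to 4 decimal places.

0.2421

P = 1/(1+e^{0.3600}) = 0.4110
P(1−P) = 0.4110 × 0.5890 = 0.2421
I = P(1−P) = 0.24207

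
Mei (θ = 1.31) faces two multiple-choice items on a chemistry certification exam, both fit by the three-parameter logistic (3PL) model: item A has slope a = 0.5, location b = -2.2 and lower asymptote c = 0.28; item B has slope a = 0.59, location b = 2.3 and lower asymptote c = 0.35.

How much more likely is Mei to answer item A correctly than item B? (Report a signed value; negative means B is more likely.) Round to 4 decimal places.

P(θ) = c + (1 − c) · 1 / (1 + exp(−a(θ − b)))
P_A = 0.8939
P_B = 0.5827
P_A − P_B = 0.3112

0.3112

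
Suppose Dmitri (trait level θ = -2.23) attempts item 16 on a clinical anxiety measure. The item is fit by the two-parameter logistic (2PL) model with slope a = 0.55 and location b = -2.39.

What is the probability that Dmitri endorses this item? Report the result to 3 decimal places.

0.522

P(θ) = 1 / (1 + exp(−a(θ − b)))
Exponent: 0.55 × (-2.23 − (-2.39)) = 0.0880
1/(1 + e^{-0.0880}) = 0.5220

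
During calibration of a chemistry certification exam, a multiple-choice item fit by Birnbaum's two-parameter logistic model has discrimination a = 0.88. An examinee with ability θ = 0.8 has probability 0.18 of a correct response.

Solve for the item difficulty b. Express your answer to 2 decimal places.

P(θ) = 1 / (1 + exp(−a(θ − b)))
logit(0.18) = ln(0.18/0.82) = -1.5163
b = θ − logit/(a) = 0.8 − (-1.5163)/0.8800 = 2.5231

2.52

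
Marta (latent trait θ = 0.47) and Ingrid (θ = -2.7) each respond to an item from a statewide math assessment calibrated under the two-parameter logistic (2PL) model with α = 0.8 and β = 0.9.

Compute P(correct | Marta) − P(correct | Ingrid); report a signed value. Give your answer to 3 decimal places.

P(θ) = 1 / (1 + exp(−α(θ − β)))
P(Marta) = 0.4148  [exponent -0.3440]
P(Ingrid) = 0.0532  [exponent -2.8800]
Difference = 0.4148 − 0.0532 = 0.3617

0.362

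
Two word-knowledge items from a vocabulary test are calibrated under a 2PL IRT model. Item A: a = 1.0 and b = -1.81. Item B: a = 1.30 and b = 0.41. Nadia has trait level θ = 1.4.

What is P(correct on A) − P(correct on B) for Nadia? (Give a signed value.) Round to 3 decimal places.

P(θ) = 1 / (1 + exp(−a(θ − b)))
P_A = 0.9612
P_B = 0.7836
P_A − P_B = 0.1776

0.178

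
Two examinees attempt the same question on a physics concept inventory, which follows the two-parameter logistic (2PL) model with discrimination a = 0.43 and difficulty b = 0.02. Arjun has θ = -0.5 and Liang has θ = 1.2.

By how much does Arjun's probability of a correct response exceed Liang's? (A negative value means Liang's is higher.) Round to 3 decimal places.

-0.180

P(θ) = 1 / (1 + exp(−a(θ − b)))
P(Arjun) = 0.4443  [exponent -0.2236]
P(Liang) = 0.6242  [exponent 0.5074]
Difference = 0.4443 − 0.6242 = -0.1799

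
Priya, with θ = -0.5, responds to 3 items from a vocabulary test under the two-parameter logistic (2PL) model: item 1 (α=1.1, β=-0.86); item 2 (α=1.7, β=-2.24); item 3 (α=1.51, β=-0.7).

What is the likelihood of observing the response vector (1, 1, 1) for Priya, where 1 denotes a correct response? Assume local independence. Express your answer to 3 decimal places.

P(θ) = 1 / (1 + exp(−α(θ − β)))
P_1 = 1/(1+e^{-0.3960}) = 0.5977
P_2 = 1/(1+e^{-2.9580}) = 0.9506
P_3 = 1/(1+e^{-0.3020}) = 0.5749
L = P_1 × P_2 × P_3 = 0.5977 × 0.9506 × 0.5749 = 0.32669

0.327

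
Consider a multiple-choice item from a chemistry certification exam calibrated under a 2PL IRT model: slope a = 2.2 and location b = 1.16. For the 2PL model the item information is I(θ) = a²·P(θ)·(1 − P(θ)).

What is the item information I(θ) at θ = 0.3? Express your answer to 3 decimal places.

P = 1/(1+e^{1.8920}) = 0.1310
P(1−P) = 0.1310 × 0.8690 = 0.1139
I = a² × P(1−P) = 2.2² × 0.1139 = 0.55104

0.551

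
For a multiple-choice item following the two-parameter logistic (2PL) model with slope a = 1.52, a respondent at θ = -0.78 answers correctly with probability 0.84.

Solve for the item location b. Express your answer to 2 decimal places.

-1.87

P(θ) = 1 / (1 + exp(−a(θ − b)))
logit(0.84) = ln(0.84/0.16) = 1.6582
b = θ − logit/(a) = -0.78 − 1.6582/1.5200 = -1.8709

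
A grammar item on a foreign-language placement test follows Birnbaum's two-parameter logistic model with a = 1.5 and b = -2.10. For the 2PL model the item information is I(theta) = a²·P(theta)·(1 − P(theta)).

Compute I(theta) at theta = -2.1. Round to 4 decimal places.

P = 1/(1+e^{0.0000}) = 0.5000
P(1−P) = 0.5000 × 0.5000 = 0.2500
I = a² × P(1−P) = 1.5² × 0.2500 = 0.56250

0.5625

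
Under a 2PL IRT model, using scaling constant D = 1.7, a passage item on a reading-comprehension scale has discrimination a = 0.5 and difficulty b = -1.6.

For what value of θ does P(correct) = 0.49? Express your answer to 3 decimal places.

-1.647

P(θ) = 1 / (1 + exp(−D·a(θ − b)))
logit = ln(0.4900/0.5100) = -0.0400
θ = b + logit/(1.7·a) = -1.6 + (-0.0400)/0.8500 = -1.6471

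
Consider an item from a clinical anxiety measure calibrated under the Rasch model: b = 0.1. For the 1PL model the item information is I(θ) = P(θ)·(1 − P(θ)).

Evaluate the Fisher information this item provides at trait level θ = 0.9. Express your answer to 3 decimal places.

P = 1/(1+e^{-0.8000}) = 0.6900
P(1−P) = 0.6900 × 0.3100 = 0.2139
I = P(1−P) = 0.21391

0.214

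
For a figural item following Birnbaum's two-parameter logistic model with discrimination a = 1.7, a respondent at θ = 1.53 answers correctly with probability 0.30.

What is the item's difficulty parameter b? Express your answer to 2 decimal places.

2.03

P(θ) = 1 / (1 + exp(−a(θ − b)))
logit(0.30) = ln(0.30/0.70) = -0.8473
b = θ − logit/(a) = 1.53 − (-0.8473)/1.7000 = 2.0284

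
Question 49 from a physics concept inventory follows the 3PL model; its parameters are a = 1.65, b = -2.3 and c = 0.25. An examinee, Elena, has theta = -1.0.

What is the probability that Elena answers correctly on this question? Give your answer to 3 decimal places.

0.921

P(theta) = c + (1 − c) · 1 / (1 + exp(−a(theta − b)))
Exponent: 1.65 × (-1.0 − (-2.3)) = 2.1450
1/(1 + e^{-2.1450}) = 0.8952
P = 0.25 + 0.75 × 0.8952 = 0.9214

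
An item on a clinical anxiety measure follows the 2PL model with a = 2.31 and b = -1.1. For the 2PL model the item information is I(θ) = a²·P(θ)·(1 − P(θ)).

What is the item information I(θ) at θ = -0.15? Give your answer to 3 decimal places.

P = 1/(1+e^{-2.1945}) = 0.8998
P(1−P) = 0.8998 × 0.1002 = 0.0902
I = a² × P(1−P) = 2.31² × 0.0902 = 0.48130

0.481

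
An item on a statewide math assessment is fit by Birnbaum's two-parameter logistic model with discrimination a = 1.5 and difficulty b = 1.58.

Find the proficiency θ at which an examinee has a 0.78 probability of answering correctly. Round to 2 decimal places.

2.42

P(θ) = 1 / (1 + exp(−a(θ − b)))
logit = ln(0.7800/0.2200) = 1.2657
θ = b + logit/(a) = 1.58 + 1.2657/1.5000 = 2.4238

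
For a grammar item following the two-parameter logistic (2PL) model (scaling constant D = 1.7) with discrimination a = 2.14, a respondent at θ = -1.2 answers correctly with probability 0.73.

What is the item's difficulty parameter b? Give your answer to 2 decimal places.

-1.47

P(θ) = 1 / (1 + exp(−D·a(θ − b)))
logit(0.73) = ln(0.73/0.27) = 0.9946
b = θ − logit/(1.7·a) = -1.2 − 0.9946/3.6380 = -1.4734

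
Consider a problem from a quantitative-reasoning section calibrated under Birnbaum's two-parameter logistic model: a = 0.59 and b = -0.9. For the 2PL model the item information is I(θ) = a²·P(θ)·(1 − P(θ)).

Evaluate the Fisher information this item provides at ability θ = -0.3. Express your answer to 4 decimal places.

0.0844

P = 1/(1+e^{-0.3540}) = 0.5876
P(1−P) = 0.5876 × 0.4124 = 0.2423
I = a² × P(1−P) = 0.59² × 0.2423 = 0.08435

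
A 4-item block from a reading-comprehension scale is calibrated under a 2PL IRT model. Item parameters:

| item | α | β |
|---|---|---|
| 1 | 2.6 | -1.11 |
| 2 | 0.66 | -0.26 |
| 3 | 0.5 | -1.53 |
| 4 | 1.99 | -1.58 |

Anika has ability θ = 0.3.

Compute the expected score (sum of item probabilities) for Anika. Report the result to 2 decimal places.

3.26

P(θ) = 1 / (1 + exp(−α(θ − β)))
P_1 = 1/(1+e^{-3.6660}) = 0.9751
P_2 = 1/(1+e^{-0.3696}) = 0.5914
P_3 = 1/(1+e^{-0.9150}) = 0.7140
P_4 = 1/(1+e^{-3.7412}) = 0.9768
E[score] = 0.9751 + 0.5914 + 0.7140 + 0.9768 = 3.2573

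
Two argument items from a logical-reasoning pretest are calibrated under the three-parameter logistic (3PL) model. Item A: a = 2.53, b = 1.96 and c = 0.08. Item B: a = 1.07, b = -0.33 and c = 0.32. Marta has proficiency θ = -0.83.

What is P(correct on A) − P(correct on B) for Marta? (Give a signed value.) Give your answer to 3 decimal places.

P(θ) = c + (1 − c) · 1 / (1 + exp(−a(θ − b)))
P_A = 0.0808
P_B = 0.5712
P_A − P_B = -0.4904

-0.490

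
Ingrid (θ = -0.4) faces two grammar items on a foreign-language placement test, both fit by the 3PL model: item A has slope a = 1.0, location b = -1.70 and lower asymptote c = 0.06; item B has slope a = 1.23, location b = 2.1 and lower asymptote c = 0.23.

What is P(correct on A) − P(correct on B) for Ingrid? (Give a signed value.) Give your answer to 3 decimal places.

0.535

P(θ) = c + (1 − c) · 1 / (1 + exp(−a(θ − b)))
P_A = 0.7987
P_B = 0.2640
P_A − P_B = 0.5347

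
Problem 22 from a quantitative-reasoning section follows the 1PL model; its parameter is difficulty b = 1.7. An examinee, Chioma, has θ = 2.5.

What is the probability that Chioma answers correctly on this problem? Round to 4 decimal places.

P(θ) = 1 / (1 + exp(−(θ − b)))
Exponent: (2.5 − 1.7) = 0.8000
1/(1 + e^{-0.8000}) = 0.6900
P = 0.6900

0.6900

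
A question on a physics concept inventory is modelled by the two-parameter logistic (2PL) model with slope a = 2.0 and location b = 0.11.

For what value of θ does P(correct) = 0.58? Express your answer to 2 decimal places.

P(θ) = 1 / (1 + exp(−a(θ − b)))
logit = ln(0.5800/0.4200) = 0.3228
θ = b + logit/(a) = 0.11 + 0.3228/2.0000 = 0.2714

0.27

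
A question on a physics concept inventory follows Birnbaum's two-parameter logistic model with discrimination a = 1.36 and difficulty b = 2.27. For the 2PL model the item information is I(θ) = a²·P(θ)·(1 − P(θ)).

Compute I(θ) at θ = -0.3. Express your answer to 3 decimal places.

0.053

P = 1/(1+e^{3.4952}) = 0.0294
P(1−P) = 0.0294 × 0.9706 = 0.0286
I = a² × P(1−P) = 1.36² × 0.0286 = 0.05287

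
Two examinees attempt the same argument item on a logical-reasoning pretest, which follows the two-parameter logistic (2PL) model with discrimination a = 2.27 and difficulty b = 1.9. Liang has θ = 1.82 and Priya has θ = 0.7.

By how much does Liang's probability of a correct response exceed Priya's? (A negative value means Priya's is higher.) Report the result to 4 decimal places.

P(θ) = 1 / (1 + exp(−a(θ − b)))
P(Liang) = 0.4547  [exponent -0.1816]
P(Priya) = 0.0616  [exponent -2.7240]
Difference = 0.4547 − 0.0616 = 0.3932

0.3932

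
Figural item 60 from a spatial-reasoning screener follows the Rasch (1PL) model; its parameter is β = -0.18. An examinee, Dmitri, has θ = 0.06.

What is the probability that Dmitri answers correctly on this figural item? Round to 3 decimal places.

0.560

P(θ) = 1 / (1 + exp(−(θ − β)))
Exponent: (0.06 − (-0.18)) = 0.2400
1/(1 + e^{-0.2400}) = 0.5597
P = 0.5597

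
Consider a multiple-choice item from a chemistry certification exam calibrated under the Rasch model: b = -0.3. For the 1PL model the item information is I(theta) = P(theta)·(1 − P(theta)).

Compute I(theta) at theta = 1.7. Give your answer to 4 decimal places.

0.1050

P = 1/(1+e^{-2.0000}) = 0.8808
P(1−P) = 0.8808 × 0.1192 = 0.1050
I = P(1−P) = 0.10499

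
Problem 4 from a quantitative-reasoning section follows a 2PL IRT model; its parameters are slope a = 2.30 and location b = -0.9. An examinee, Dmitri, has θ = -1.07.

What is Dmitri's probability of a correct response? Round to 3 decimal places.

P(θ) = 1 / (1 + exp(−a(θ − b)))
Exponent: 2.30 × (-1.07 − (-0.9)) = -0.3910
1/(1 + e^{0.3910}) = 0.4035

0.403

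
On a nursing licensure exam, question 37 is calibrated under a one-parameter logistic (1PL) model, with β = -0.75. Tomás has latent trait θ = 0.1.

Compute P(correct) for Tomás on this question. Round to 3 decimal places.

P(θ) = 1 / (1 + exp(−(θ − β)))
Exponent: (0.1 − (-0.75)) = 0.8500
1/(1 + e^{-0.8500}) = 0.7006
P = 0.7006

0.701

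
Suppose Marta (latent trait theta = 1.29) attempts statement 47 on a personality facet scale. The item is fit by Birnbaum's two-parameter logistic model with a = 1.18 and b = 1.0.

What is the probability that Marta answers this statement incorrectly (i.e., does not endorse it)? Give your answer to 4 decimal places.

P(theta) = 1 / (1 + exp(−a(theta − b)))
Exponent: 1.18 × (1.29 − 1.0) = 0.3422
1/(1 + e^{-0.3422}) = 0.5847
P(incorrect) = 1 − 0.5847 = 0.4153

0.4153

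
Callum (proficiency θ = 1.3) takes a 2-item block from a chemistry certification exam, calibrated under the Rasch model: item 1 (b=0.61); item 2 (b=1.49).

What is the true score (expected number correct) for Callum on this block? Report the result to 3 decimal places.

P(θ) = 1 / (1 + exp(−(θ − b)))
P_1 = 1/(1+e^{-0.6900}) = 0.6660
P_2 = 1/(1+e^{0.1900}) = 0.4526
E[score] = 0.6660 + 0.4526 = 1.1186

1.119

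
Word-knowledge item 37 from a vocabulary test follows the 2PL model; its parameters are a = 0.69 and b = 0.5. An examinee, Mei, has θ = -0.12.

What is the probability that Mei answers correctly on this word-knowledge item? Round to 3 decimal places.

0.395

P(θ) = 1 / (1 + exp(−a(θ − b)))
Exponent: 0.69 × (-0.12 − 0.5) = -0.4278
1/(1 + e^{0.4278}) = 0.3947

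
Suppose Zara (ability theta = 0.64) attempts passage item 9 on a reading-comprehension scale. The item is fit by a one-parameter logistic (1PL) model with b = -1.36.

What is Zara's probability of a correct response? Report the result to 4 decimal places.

P(theta) = 1 / (1 + exp(−(theta − b)))
Exponent: (0.64 − (-1.36)) = 2.0000
1/(1 + e^{-2.0000}) = 0.8808
P = 0.8808

0.8808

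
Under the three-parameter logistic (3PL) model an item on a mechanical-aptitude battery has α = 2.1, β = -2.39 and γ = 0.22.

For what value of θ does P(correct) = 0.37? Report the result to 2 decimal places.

-3.07

P(θ) = γ + (1 − γ) · 1 / (1 + exp(−α(θ − β)))
Remove guessing floor: (0.37 − 0.22)/(1 − 0.22) = 0.1923
logit = ln(0.1923/0.8077) = -1.4351
θ = β + logit/(α) = -2.39 + (-1.4351)/2.1000 = -3.0734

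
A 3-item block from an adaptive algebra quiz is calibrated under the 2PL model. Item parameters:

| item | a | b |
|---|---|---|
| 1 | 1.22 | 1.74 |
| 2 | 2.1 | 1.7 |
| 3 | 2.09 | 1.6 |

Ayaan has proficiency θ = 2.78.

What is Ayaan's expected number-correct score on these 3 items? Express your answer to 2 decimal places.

2.61

P(θ) = 1 / (1 + exp(−a(θ − b)))
P_1 = 1/(1+e^{-1.2688}) = 0.7805
P_2 = 1/(1+e^{-2.2680}) = 0.9062
P_3 = 1/(1+e^{-2.4662}) = 0.9217
E[score] = 0.7805 + 0.9062 + 0.9217 = 2.6085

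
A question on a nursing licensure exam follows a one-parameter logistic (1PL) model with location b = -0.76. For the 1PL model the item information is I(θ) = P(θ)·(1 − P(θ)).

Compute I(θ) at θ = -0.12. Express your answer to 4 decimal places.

P = 1/(1+e^{-0.6400}) = 0.6548
P(1−P) = 0.6548 × 0.3452 = 0.2261
I = P(1−P) = 0.22605

0.2261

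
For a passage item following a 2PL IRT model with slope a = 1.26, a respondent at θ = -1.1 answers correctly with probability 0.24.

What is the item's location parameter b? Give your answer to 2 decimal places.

-0.19

P(θ) = 1 / (1 + exp(−a(θ − b)))
logit(0.24) = ln(0.24/0.76) = -1.1527
b = θ − logit/(a) = -1.1 − (-1.1527)/1.2600 = -0.1852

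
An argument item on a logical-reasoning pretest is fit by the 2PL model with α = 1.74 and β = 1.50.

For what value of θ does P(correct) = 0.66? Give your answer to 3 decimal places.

1.881

P(θ) = 1 / (1 + exp(−α(θ − β)))
logit = ln(0.6600/0.3400) = 0.6633
θ = β + logit/(α) = 1.50 + 0.6633/1.7400 = 1.8812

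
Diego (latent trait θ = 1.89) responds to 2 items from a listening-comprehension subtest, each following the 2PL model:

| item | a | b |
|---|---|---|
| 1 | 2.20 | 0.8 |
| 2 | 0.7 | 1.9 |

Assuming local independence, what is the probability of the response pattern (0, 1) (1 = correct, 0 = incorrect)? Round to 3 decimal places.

P(θ) = 1 / (1 + exp(−a(θ − b)))
P_1 = 1/(1+e^{-2.3980}) = 0.9167
P_2 = 1/(1+e^{0.0070}) = 0.4983
L = (1−P_1) × P_2 = 0.0833 × 0.4983 = 0.04152

0.042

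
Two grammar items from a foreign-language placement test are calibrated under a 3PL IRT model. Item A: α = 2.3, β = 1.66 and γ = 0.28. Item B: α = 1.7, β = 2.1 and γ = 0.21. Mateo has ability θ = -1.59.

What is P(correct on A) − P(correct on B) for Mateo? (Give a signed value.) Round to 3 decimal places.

P(θ) = γ + (1 − γ) · 1 / (1 + exp(−α(θ − β)))
P_A = 0.2804
P_B = 0.2115
P_A − P_B = 0.0689

0.069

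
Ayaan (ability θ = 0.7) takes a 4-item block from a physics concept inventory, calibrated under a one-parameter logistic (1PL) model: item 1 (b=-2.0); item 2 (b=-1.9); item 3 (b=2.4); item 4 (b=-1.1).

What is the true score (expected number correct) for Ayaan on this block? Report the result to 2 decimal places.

P(θ) = 1 / (1 + exp(−(θ − b)))
P_1 = 1/(1+e^{-2.7000}) = 0.9370
P_2 = 1/(1+e^{-2.6000}) = 0.9309
P_3 = 1/(1+e^{1.7000}) = 0.1545
P_4 = 1/(1+e^{-1.8000}) = 0.8581
E[score] = 0.9370 + 0.9309 + 0.1545 + 0.8581 = 2.8805

2.88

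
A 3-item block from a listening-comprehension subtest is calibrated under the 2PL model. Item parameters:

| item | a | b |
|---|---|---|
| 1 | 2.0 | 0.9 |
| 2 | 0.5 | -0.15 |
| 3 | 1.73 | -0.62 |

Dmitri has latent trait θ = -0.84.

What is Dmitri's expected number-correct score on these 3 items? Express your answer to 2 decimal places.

0.85

P(θ) = 1 / (1 + exp(−a(θ − b)))
P_1 = 1/(1+e^{3.4800}) = 0.0299
P_2 = 1/(1+e^{0.3450}) = 0.4146
P_3 = 1/(1+e^{0.3806}) = 0.4060
E[score] = 0.0299 + 0.4146 + 0.4060 = 0.8505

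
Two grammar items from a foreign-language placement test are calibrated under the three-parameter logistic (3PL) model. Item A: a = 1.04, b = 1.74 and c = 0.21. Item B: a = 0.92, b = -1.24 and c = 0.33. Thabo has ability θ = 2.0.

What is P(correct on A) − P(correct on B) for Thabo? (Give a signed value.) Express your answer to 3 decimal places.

-0.310

P(θ) = c + (1 − c) · 1 / (1 + exp(−a(θ − b)))
P_A = 0.6581
P_B = 0.9676
P_A − P_B = -0.3096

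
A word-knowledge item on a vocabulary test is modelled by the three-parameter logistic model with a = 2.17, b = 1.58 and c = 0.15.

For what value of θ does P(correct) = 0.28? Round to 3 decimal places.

0.791

P(θ) = c + (1 − c) · 1 / (1 + exp(−a(θ − b)))
Remove guessing floor: (0.28 − 0.15)/(1 − 0.15) = 0.1529
logit = ln(0.1529/0.8471) = -1.7117
θ = b + logit/(a) = 1.58 + (-1.7117)/2.1700 = 0.7912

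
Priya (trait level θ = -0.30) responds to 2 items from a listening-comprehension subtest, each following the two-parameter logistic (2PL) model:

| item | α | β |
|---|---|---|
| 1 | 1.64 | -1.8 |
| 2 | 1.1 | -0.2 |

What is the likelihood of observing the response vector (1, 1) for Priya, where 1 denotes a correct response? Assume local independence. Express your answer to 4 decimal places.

P(θ) = 1 / (1 + exp(−α(θ − β)))
P_1 = 1/(1+e^{-2.4600}) = 0.9213
P_2 = 1/(1+e^{0.1100}) = 0.4725
L = P_1 × P_2 = 0.9213 × 0.4725 = 0.43533

0.4353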